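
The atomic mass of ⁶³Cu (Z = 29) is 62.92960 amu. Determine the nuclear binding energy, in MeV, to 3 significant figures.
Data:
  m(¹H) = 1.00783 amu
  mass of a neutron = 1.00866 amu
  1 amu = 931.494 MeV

Total constituent mass: 29 × 1.00783 + 34 × 1.00866 = 63.52151 amu
The mass defect is 63.52151 − 62.92960 = 0.59191 amu.
E_B = 0.59191 × 931.494 = 551.361 MeV

551 MeV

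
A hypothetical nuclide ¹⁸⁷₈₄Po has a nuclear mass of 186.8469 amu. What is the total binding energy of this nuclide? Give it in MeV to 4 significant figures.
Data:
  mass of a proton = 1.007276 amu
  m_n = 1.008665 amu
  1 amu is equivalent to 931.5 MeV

The nucleus contains 84 protons and 187 − 84 = 103 neutrons.
Σm = 84·m_p + 103·m_n = 84.611184 + 103.892495 = 188.503679 amu
Δm = 188.503679 − 186.8469 = 1.656779 amu
E_B = 1.656779 × 931.5 = 1543.29 MeV

1543 MeV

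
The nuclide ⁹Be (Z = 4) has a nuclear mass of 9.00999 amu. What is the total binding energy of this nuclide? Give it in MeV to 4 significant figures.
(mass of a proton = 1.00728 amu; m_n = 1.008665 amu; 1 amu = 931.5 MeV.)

58.18 MeV

The nucleus contains 4 protons and 9 − 4 = 5 neutrons.
Σm = 4·m_p + 5·m_n = 4.02912 + 5.043325 = 9.072445 amu
Δm = 9.072445 − 9.00999 = 0.062455 amu
Binding energy = Δm·c² = 0.062455 × 931.5 MeV/amu = 58.1768 MeV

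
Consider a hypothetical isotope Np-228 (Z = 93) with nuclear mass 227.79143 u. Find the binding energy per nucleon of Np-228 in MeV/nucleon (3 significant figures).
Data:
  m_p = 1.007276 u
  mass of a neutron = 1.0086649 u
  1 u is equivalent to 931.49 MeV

Z = 93, so N = A − Z = 228 − 93 = 135.
Mass of separated nucleons = 93(1.007276) + 135(1.0086649) = 93.676668 + 136.1697615 = 229.8464295 u
Mass defect Δm = 229.8464295 − 227.79143 = 2.0549995 u
Binding energy = Δm·c² = 2.0549995 × 931.49 MeV/u = 1914.21 MeV
Dividing by A = 228 gives 8.396 MeV per nucleon.

8.40 MeV/nucleon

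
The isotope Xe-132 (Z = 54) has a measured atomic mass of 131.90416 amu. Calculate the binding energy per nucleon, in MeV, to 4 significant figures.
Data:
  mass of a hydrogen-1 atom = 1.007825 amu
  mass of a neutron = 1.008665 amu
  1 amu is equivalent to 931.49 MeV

8.428 MeV/nucleon

Z = 54, so N = A − Z = 132 − 54 = 78.
Σm = 54·m(¹H) + 78·m_n = 54.422550 + 78.675870 = 133.098420 amu
Δm = 133.098420 − 131.90416 = 1.194260 amu
Binding energy = Δm·c² = 1.194260 × 931.49 MeV/amu = 1112.44 MeV
Dividing by A = 132 gives 8.428 MeV per nucleon.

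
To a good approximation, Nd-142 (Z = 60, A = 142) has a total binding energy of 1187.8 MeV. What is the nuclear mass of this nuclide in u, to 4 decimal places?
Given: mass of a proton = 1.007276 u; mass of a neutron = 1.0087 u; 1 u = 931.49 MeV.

Mass defect = 1187.8 MeV / (931.49 MeV/u) = 1.275161 u
Constituent mass = 60(1.007276) + 82(1.0087) = 143.149960 u
Nuclear mass = 143.149960 − 1.275161 = 141.874799 u ≈ 141.8748 u (to 4 decimal places)

141.8748 u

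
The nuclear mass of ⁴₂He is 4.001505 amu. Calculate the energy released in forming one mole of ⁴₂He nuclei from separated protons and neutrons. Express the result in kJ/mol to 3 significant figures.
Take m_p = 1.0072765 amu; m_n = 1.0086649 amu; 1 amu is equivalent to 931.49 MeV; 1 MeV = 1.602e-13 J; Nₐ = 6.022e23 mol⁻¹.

Σm = 2·m_p + 2·m_n = 2.0145530 + 2.0173298 = 4.0318828 amu
The mass defect is 4.0318828 − 4.001505 = 0.0303778 amu.
Converting to energy: 0.0303778 amu × 931.49 MeV/amu = 28.2966 MeV
Per nucleus in joules: 28.2966 MeV × 1.602e-13 J/MeV = 4.5331e-12 J
Per mole: 4.5331e-12 J × 6.022e23 mol⁻¹ = 2.7298e+12 J/mol

2.73e+09 kJ/mol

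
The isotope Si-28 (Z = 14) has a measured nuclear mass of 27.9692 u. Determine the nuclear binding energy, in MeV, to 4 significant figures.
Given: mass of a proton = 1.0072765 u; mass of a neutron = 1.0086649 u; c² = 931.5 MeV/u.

236.6 MeV

The nucleus contains 14 protons and 28 − 14 = 14 neutrons.
Mass of separated nucleons = 14(1.0072765) + 14(1.0086649) = 14.1018710 + 14.1213086 = 28.2231796 u
Δm = 28.2231796 − 27.9692 = 0.2539796 u
E_B = 0.2539796 × 931.5 = 236.582 MeV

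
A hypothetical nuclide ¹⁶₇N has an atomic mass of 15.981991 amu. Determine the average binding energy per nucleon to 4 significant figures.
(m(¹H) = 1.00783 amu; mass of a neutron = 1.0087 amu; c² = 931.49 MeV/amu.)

8.798 MeV/nucleon

The nucleus contains 7 protons and 16 − 7 = 9 neutrons.
Mass of separated nucleons = 7(1.00783) + 9(1.0087) = 7.05481 + 9.0783 = 16.13311 amu
Mass defect Δm = 16.13311 − 15.981991 = 0.151119 amu
E_B = 0.151119 × 931.49 = 140.766 MeV
Per nucleon: 140.766 / 16 = 8.798 MeV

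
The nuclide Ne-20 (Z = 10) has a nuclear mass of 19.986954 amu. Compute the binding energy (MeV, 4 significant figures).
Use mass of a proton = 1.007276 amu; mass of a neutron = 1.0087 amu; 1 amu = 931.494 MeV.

Z = 10, so N = A − Z = 20 − 10 = 10.
Total constituent mass: 10 × 1.007276 + 10 × 1.0087 = 20.159760 amu
Δm = 20.159760 − 19.986954 = 0.172806 amu
Binding energy = Δm·c² = 0.172806 × 931.494 MeV/amu = 160.968 MeV

161.0 MeV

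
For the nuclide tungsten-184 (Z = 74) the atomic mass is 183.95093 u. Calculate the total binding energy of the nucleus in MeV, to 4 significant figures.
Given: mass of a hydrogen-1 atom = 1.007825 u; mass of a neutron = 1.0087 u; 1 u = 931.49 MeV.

Mass of separated nucleons = 74(1.007825) + 110(1.0087) = 74.579050 + 110.9570 = 185.536050 u
Δm = 185.536050 − 183.95093 = 1.585120 u
Binding energy = Δm·c² = 1.585120 × 931.49 MeV/u = 1476.52 MeV

1477 MeV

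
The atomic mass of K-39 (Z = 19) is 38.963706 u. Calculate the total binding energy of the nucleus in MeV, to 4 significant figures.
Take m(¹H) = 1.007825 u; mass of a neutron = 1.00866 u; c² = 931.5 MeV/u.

333.6 MeV

Σm = 19·m(¹H) + 20·m_n = 19.148675 + 20.17320 = 39.321875 u
Mass defect Δm = 39.321875 − 38.963706 = 0.358169 u
Converting to energy: 0.358169 u × 931.5 MeV/u = 333.634 MeV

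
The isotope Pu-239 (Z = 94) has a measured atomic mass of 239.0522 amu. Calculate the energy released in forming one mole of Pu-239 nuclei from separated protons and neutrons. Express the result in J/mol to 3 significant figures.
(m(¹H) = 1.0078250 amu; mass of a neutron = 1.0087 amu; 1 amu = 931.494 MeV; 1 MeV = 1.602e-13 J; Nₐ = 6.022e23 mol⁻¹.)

Total constituent mass: 94 × 1.0078250 + 145 × 1.0087 = 240.9970500 amu
Δm = 240.9970500 − 239.0522 = 1.9448500 amu
Converting to energy: 1.9448500 amu × 931.494 MeV/amu = 1811.62 MeV
Per nucleus in joules: 1811.62 MeV × 1.602e-13 J/MeV = 2.9022e-10 J
Per mole: 2.9022e-10 J × 6.022e23 mol⁻¹ = 1.7477e+14 J/mol

1.75e+14 J/mol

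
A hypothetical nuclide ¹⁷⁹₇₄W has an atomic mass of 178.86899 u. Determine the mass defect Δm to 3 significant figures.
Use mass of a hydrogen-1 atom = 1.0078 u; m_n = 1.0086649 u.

With 74 protons and 105 neutrons (A = 179):
Mass of separated nucleons = 74(1.0078) + 105(1.0086649) = 74.5772 + 105.9098145 = 180.4870145 u
The mass defect is 180.4870145 − 178.86899 = 1.6180245 u.

1.62 u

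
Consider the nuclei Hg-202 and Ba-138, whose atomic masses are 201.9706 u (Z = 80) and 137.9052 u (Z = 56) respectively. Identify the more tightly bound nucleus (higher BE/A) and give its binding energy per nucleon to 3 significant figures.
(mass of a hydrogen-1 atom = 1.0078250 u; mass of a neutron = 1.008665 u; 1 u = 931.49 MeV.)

Hg-202: Σm = 80(1.0078250) + 122(1.008665) = 203.6831300 u; Δm = 1.7125300 u; E_B = 1595.2 MeV; E_B/A = 7.897 MeV
Ba-138: Σm = 56(1.0078250) + 82(1.008665) = 139.1487300 u; Δm = 1.2435300 u; E_B = 1158.34 MeV; E_B/A = 8.394 MeV
Ba-138 has the higher binding energy per nucleon, so it is the more tightly bound nucleus.

Ba-138; 8.39 MeV/nucleon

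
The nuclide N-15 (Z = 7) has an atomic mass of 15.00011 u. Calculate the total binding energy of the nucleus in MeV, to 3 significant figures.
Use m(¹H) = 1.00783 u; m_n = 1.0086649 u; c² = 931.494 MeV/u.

Total constituent mass: 7 × 1.00783 + 8 × 1.0086649 = 15.1241292 u
Δm = 15.1241292 − 15.00011 = 0.1240192 u
Converting to energy: 0.1240192 u × 931.494 MeV/u = 115.523 MeV

116 MeV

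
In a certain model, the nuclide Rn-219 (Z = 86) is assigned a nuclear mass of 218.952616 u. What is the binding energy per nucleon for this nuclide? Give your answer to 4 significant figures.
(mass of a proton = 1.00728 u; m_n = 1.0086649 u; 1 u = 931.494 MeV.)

7.766 MeV/nucleon

With 86 protons and 133 neutrons (A = 219):
Mass of separated nucleons = 86(1.00728) + 133(1.0086649) = 86.62608 + 134.1524317 = 220.7785117 u
Δm = 220.7785117 − 218.952616 = 1.8258957 u
E_B = 1.8258957 × 931.494 = 1700.81 MeV
BE/A = 1700.81 MeV / 219 = 7.766 MeV/nucleon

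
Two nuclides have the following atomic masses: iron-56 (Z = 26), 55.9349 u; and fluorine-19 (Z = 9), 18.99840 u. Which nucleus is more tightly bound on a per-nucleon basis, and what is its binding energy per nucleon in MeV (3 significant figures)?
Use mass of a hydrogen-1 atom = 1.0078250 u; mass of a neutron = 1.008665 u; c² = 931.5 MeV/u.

iron-56: Σm = 26(1.0078250) + 30(1.008665) = 56.4634000 u; Δm = 0.5285000 u; E_B = 492.30 MeV; E_B/A = 8.791 MeV
fluorine-19: Σm = 9(1.0078250) + 10(1.008665) = 19.1570750 u; Δm = 0.1586750 u; E_B = 147.81 MeV; E_B/A = 7.779 MeV
iron-56 has the higher binding energy per nucleon, so it is the more tightly bound nucleus.

iron-56; 8.79 MeV/nucleon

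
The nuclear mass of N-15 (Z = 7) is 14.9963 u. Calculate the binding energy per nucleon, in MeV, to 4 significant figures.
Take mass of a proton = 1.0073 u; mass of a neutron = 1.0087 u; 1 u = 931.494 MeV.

With 7 protons and 8 neutrons (A = 15):
Σm = 7·m_p + 8·m_n = 7.0511 + 8.0696 = 15.1207 u
Δm = 15.1207 − 14.9963 = 0.1244 u
E_B = 0.1244 × 931.494 = 115.878 MeV
Dividing by A = 15 gives 7.725 MeV per nucleon.

7.725 MeV/nucleon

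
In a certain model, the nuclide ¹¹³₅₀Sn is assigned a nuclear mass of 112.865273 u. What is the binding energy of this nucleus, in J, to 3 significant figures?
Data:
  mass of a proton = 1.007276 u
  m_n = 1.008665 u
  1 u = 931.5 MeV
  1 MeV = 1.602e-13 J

Z = 50, so N = A − Z = 113 − 50 = 63.
Mass of separated nucleons = 50(1.007276) + 63(1.008665) = 50.363800 + 63.545895 = 113.909695 u
Mass defect Δm = 113.909695 − 112.865273 = 1.044422 u
Binding energy = Δm·c² = 1.044422 × 931.5 MeV/u = 972.879 MeV
In joules: 972.879 MeV × 1.602e-13 J/MeV = 1.5586e-10 J

1.56e-10 J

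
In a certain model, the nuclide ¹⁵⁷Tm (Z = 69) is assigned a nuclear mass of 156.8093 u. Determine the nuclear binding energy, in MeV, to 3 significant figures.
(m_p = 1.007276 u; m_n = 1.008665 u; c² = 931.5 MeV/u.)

Mass of separated nucleons = 69(1.007276) + 88(1.008665) = 69.502044 + 88.762520 = 158.264564 u
Mass defect Δm = 158.264564 − 156.8093 = 1.455264 u
E_B = 1.455264 × 931.5 = 1355.58 MeV

1360 MeV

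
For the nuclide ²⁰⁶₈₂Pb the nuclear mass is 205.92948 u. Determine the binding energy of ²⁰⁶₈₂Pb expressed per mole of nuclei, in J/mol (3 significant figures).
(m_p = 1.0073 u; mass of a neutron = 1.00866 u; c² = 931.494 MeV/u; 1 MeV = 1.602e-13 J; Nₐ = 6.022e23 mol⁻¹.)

1.57e+14 J/mol

Total constituent mass: 82 × 1.0073 + 124 × 1.00866 = 207.67244 u
The mass defect is 207.67244 − 205.92948 = 1.74296 u.
Binding energy = Δm·c² = 1.74296 × 931.494 MeV/u = 1623.56 MeV
Per nucleus in joules: 1623.56 MeV × 1.602e-13 J/MeV = 2.6009e-10 J
Per mole: 2.6009e-10 J × 6.022e23 mol⁻¹ = 1.5663e+14 J/mol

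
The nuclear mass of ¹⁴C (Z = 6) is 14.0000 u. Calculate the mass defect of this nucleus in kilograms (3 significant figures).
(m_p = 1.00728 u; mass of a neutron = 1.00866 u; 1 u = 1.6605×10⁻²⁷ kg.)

Total constituent mass: 6 × 1.00728 + 8 × 1.00866 = 14.11296 u
Mass defect Δm = 14.11296 − 14.0000 = 0.11296 u
In SI units: 0.11296 u × 1.6605×10⁻²⁷ kg/u = 1.8757e-28 kg

1.88e-28 kg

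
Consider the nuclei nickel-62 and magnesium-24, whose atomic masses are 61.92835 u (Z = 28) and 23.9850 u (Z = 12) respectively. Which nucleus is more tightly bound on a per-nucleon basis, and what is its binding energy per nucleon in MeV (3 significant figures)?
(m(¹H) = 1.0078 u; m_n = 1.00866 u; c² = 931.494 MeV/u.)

nickel-62: Σm = 28(1.0078) + 34(1.00866) = 62.51284 u; Δm = 0.58449 u; E_B = 544.45 MeV; E_B/A = 8.781 MeV
magnesium-24: Σm = 12(1.0078) + 12(1.00866) = 24.19752 u; Δm = 0.21252 u; E_B = 197.96 MeV; E_B/A = 8.248 MeV
nickel-62 has the higher binding energy per nucleon, so it is the more tightly bound nucleus.

nickel-62; 8.78 MeV/nucleon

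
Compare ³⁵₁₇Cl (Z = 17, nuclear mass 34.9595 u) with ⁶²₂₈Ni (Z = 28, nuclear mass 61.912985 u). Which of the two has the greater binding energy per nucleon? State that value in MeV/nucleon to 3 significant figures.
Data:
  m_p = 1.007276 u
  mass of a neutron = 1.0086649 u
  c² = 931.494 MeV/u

³⁵₁₇Cl: Σm = 17(1.007276) + 18(1.0086649) = 35.2796602 u; Δm = 0.3201602 u; E_B = 298.23 MeV; E_B/A = 8.521 MeV
⁶²₂₈Ni: Σm = 28(1.007276) + 34(1.0086649) = 62.4983346 u; Δm = 0.5853496 u; E_B = 545.25 MeV; E_B/A = 8.794 MeV
⁶²₂₈Ni has the higher binding energy per nucleon, so it is the more tightly bound nucleus.

⁶²₂₈Ni; 8.79 MeV/nucleon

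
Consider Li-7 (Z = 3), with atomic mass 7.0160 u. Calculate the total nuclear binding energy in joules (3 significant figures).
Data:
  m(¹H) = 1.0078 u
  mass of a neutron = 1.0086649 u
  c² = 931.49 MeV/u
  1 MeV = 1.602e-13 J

6.28e-12 J

Σm = 3·m(¹H) + 4·m_n = 3.0234 + 4.0346596 = 7.0580596 u
The mass defect is 7.0580596 − 7.0160 = 0.0420596 u.
Converting to energy: 0.0420596 u × 931.49 MeV/u = 39.1781 MeV
In joules: 39.1781 MeV × 1.602e-13 J/MeV = 6.2763e-12 J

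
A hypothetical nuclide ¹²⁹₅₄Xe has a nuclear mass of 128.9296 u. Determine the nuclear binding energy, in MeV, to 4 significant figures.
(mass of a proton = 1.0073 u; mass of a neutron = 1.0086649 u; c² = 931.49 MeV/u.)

The nucleus contains 54 protons and 129 − 54 = 75 neutrons.
Mass of separated nucleons = 54(1.0073) + 75(1.0086649) = 54.3942 + 75.6498675 = 130.0440675 u
The mass defect is 130.0440675 − 128.9296 = 1.1144675 u.
Converting to energy: 1.1144675 u × 931.49 MeV/u = 1038.12 MeV

1038 MeV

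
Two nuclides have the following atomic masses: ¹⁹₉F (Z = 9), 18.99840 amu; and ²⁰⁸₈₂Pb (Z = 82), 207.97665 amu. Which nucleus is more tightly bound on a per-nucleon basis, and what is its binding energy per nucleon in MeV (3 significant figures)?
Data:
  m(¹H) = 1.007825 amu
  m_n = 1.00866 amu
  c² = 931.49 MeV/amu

¹⁹₉F: Σm = 9(1.007825) + 10(1.00866) = 19.157025 amu; Δm = 0.158625 amu; E_B = 147.76 MeV; E_B/A = 7.777 MeV
²⁰⁸₈₂Pb: Σm = 82(1.007825) + 126(1.00866) = 209.732810 amu; Δm = 1.756160 amu; E_B = 1635.845 MeV; E_B/A = 7.8646 MeV
²⁰⁸₈₂Pb has the higher binding energy per nucleon, so it is the more tightly bound nucleus.

²⁰⁸₈₂Pb; 7.86 MeV/nucleon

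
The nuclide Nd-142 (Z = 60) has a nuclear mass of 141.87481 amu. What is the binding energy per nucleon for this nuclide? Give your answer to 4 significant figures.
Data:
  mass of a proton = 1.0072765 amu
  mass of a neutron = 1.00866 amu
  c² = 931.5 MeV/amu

8.343 MeV/nucleon

Σm = 60·m_p + 82·m_n = 60.4365900 + 82.71012 = 143.1467100 amu
Δm = 143.1467100 − 141.87481 = 1.2719000 amu
E_B = 1.2719000 × 931.5 = 1184.77 MeV
Dividing by A = 142 gives 8.343 MeV per nucleon.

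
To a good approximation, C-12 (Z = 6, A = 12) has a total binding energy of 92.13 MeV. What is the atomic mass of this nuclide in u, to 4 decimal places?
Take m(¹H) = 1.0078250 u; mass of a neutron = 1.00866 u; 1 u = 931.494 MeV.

12.0000 u

Mass defect = 92.13 MeV / (931.494 MeV/u) = 0.098906 u
Constituent mass = 6(1.0078250) + 6(1.00866) = 12.0989100 u
Atomic mass = 12.0989100 − 0.098906 = 12.0000040 u ≈ 12.0000 u (to 4 decimal places)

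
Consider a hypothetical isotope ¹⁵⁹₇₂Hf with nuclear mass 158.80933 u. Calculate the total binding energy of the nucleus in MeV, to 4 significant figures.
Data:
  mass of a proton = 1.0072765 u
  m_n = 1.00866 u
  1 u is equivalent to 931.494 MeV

The nucleus contains 72 protons and 159 − 72 = 87 neutrons.
Mass of separated nucleons = 72(1.0072765) + 87(1.00866) = 72.5239080 + 87.75342 = 160.2773280 u
Mass defect Δm = 160.2773280 − 158.80933 = 1.4679980 u
Binding energy = Δm·c² = 1.4679980 × 931.494 MeV/u = 1367.43 MeV

1367 MeV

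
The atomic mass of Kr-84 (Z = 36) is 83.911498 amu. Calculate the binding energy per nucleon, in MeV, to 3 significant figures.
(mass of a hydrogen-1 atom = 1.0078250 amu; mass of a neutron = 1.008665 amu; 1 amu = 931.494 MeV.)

Total constituent mass: 36 × 1.0078250 + 48 × 1.008665 = 84.6976200 amu
Δm = 84.6976200 − 83.911498 = 0.7861220 amu
Converting to energy: 0.7861220 amu × 931.494 MeV/amu = 732.268 MeV
BE/A = 732.268 MeV / 84 = 8.717 MeV/nucleon

8.72 MeV/nucleon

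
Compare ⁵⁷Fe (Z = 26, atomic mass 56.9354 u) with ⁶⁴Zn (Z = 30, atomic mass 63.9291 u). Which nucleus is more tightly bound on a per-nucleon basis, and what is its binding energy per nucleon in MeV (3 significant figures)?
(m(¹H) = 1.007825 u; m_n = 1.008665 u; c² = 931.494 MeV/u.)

⁵⁷Fe; 8.77 MeV/nucleon

⁵⁷Fe: Σm = 26(1.007825) + 31(1.008665) = 57.472065 u; Δm = 0.536665 u; E_B = 499.90 MeV; E_B/A = 8.770 MeV
⁶⁴Zn: Σm = 30(1.007825) + 34(1.008665) = 64.529360 u; Δm = 0.600260 u; E_B = 559.14 MeV; E_B/A = 8.737 MeV
⁵⁷Fe has the higher binding energy per nucleon, so it is the more tightly bound nucleus.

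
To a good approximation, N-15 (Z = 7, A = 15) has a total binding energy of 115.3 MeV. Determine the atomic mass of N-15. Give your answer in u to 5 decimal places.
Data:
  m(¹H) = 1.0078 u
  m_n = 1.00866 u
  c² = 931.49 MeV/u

15.00010 u

Mass defect = 115.3 MeV / (931.49 MeV/u) = 0.1237802 u
Constituent mass = 7(1.0078) + 8(1.00866) = 15.12388 u
Atomic mass = 15.12388 − 0.1237802 = 15.0000998 u ≈ 15.00010 u (to 5 decimal places)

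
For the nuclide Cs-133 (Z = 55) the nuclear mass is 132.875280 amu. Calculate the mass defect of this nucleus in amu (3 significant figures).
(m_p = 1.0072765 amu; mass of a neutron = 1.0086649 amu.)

1.20 amu

Z = 55, so N = A − Z = 133 − 55 = 78.
Σm = 55·m_p + 78·m_n = 55.4002075 + 78.6758622 = 134.0760697 amu
Mass defect Δm = 134.0760697 − 132.875280 = 1.2007897 amu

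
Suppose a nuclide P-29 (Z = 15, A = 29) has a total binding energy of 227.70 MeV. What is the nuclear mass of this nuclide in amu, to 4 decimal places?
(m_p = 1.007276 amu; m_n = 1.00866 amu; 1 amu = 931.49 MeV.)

Mass defect = 227.70 MeV / (931.49 MeV/amu) = 0.244447 amu
Constituent mass = 15(1.007276) + 14(1.00866) = 29.230380 amu
Nuclear mass = 29.230380 − 0.244447 = 28.985933 amu ≈ 28.9859 amu (to 4 decimal places)

28.9859 amu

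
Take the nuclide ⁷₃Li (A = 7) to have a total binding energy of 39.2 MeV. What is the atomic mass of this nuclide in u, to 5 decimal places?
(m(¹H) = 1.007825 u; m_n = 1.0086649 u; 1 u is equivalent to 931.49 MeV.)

7.01605 u

Mass defect = 39.2 MeV / (931.49 MeV/u) = 0.0420831 u
Constituent mass = 3(1.007825) + 4(1.0086649) = 7.0581346 u
Atomic mass = 7.0581346 − 0.0420831 = 7.0160515 u ≈ 7.01605 u (to 5 decimal places)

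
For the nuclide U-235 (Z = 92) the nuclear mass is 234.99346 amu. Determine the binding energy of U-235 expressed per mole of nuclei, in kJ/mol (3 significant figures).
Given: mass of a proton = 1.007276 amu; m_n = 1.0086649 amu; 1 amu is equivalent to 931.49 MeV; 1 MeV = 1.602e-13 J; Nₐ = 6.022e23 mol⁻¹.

1.72e+11 kJ/mol

Z = 92, so N = A − Z = 235 − 92 = 143.
Σm = 92·m_p + 143·m_n = 92.669392 + 144.2390807 = 236.9084727 amu
Δm = 236.9084727 − 234.99346 = 1.9150127 amu
E_B = 1.9150127 × 931.49 = 1783.82 MeV
Per nucleus in joules: 1783.82 MeV × 1.602e-13 J/MeV = 2.8577e-10 J
Per mole: 2.8577e-10 J × 6.022e23 mol⁻¹ = 1.7209e+14 J/mol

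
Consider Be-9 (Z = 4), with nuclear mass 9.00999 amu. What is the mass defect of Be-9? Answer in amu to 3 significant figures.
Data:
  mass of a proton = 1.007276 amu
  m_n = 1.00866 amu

The nucleus contains 4 protons and 9 − 4 = 5 neutrons.
Σm = 4·m_p + 5·m_n = 4.029104 + 5.04330 = 9.072404 amu
The mass defect is 9.072404 − 9.00999 = 0.062414 amu.

0.0624 amu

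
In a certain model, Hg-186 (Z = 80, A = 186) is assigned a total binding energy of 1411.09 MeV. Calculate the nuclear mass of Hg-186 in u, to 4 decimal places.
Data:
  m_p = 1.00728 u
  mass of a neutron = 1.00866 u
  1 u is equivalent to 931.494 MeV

Mass defect = 1411.09 MeV / (931.494 MeV/u) = 1.514868 u
Constituent mass = 80(1.00728) + 106(1.00866) = 187.50036 u
Nuclear mass = 187.50036 − 1.514868 = 185.985492 u ≈ 185.9855 u (to 4 decimal places)

185.9855 u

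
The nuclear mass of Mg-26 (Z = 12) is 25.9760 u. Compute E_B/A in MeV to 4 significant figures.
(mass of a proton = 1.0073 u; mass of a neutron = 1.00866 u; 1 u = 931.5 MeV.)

Mass of separated nucleons = 12(1.0073) + 14(1.00866) = 12.0876 + 14.12124 = 26.20884 u
The mass defect is 26.20884 − 25.9760 = 0.23284 u.
Binding energy = Δm·c² = 0.23284 × 931.5 MeV/u = 216.890 MeV
Dividing by A = 26 gives 8.342 MeV per nucleon.

8.342 MeV/nucleon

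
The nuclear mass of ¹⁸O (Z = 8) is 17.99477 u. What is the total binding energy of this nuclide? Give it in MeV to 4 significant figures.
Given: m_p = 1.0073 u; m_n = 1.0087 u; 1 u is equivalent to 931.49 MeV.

Z = 8, so N = A − Z = 18 − 8 = 10.
Total constituent mass: 8 × 1.0073 + 10 × 1.0087 = 18.1454 u
Mass defect Δm = 18.1454 − 17.99477 = 0.15063 u
Converting to energy: 0.15063 u × 931.49 MeV/u = 140.310 MeV

140.3 MeV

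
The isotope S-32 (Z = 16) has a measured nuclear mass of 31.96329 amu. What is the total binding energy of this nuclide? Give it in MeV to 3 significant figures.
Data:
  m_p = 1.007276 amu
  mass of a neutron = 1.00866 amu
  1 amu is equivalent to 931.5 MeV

With 16 protons and 16 neutrons (A = 32):
Σm = 16·m_p + 16·m_n = 16.116416 + 16.13856 = 32.254976 amu
Δm = 32.254976 − 31.96329 = 0.291686 amu
Converting to energy: 0.291686 amu × 931.5 MeV/amu = 271.706 MeV

272 MeV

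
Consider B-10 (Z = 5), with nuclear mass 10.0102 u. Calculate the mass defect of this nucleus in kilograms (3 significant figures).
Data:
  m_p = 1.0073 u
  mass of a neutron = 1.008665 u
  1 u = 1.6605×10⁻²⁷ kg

1.16e-28 kg

Z = 5, so N = A − Z = 10 − 5 = 5.
Total constituent mass: 5 × 1.0073 + 5 × 1.008665 = 10.079825 u
The mass defect is 10.079825 − 10.0102 = 0.069625 u.
In SI units: 0.069625 u × 1.6605×10⁻²⁷ kg/u = 1.1561e-28 kg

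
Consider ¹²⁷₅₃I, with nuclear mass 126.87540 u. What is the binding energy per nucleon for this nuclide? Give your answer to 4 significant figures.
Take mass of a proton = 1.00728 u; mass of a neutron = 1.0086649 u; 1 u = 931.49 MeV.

Mass of separated nucleons = 53(1.00728) + 74(1.0086649) = 53.38584 + 74.6412026 = 128.0270426 u
The mass defect is 128.0270426 − 126.87540 = 1.1516426 u.
E_B = 1.1516426 × 931.49 = 1072.74 MeV
BE/A = 1072.74 MeV / 127 = 8.447 MeV/nucleon

8.447 MeV/nucleon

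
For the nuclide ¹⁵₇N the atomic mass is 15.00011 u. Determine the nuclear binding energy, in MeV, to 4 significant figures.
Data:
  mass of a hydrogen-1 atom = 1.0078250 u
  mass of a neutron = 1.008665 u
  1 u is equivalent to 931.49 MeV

115.5 MeV

With 7 protons and 8 neutrons (A = 15):
Total constituent mass: 7 × 1.0078250 + 8 × 1.008665 = 15.1240950 u
Δm = 15.1240950 − 15.00011 = 0.1239850 u
E_B = 0.1239850 × 931.49 = 115.491 MeV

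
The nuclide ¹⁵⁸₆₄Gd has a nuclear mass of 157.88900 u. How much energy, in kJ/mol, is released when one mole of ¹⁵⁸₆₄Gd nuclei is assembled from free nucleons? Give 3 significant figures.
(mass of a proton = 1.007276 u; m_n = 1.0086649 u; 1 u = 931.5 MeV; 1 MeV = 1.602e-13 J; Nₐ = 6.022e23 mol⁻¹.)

1.25e+11 kJ/mol

The nucleus contains 64 protons and 158 − 64 = 94 neutrons.
Σm = 64·m_p + 94·m_n = 64.465664 + 94.8145006 = 159.2801646 u
Mass defect Δm = 159.2801646 − 157.88900 = 1.3911646 u
Converting to energy: 1.3911646 u × 931.5 MeV/u = 1295.87 MeV
Per nucleus in joules: 1295.87 MeV × 1.602e-13 J/MeV = 2.0760e-10 J
Per mole: 2.0760e-10 J × 6.022e23 mol⁻¹ = 1.2502e+14 J/mol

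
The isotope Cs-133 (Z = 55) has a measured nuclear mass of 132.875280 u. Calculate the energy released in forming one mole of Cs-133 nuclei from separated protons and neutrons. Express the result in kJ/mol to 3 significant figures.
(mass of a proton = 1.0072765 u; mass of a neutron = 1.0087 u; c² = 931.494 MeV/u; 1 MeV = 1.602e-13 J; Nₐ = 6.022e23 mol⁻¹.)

Total constituent mass: 55 × 1.0072765 + 78 × 1.0087 = 134.0788075 u
Δm = 134.0788075 − 132.875280 = 1.2035275 u
Converting to energy: 1.2035275 u × 931.494 MeV/u = 1121.08 MeV
Per nucleus in joules: 1121.08 MeV × 1.602e-13 J/MeV = 1.7960e-10 J
Per mole: 1.7960e-10 J × 6.022e23 mol⁻¹ = 1.0816e+14 J/mol

1.08e+11 kJ/mol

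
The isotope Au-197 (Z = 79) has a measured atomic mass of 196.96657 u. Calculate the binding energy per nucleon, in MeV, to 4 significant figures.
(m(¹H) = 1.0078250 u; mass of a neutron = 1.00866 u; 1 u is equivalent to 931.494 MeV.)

Mass of separated nucleons = 79(1.0078250) + 118(1.00866) = 79.6181750 + 119.02188 = 198.6400550 u
Δm = 198.6400550 − 196.96657 = 1.6734850 u
Converting to energy: 1.6734850 u × 931.494 MeV/u = 1558.84 MeV
Per nucleon: 1558.84 / 197 = 7.913 MeV

7.913 MeV/nucleon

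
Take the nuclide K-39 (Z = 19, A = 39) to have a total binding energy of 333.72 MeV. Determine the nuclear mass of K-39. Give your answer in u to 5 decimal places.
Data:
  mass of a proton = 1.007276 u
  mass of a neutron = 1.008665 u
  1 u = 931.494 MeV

Mass defect = 333.72 MeV / (931.494 MeV/u) = 0.3582632 u
Constituent mass = 19(1.007276) + 20(1.008665) = 39.311544 u
Nuclear mass = 39.311544 − 0.3582632 = 38.9532808 u ≈ 38.95328 u (to 5 decimal places)

38.95328 u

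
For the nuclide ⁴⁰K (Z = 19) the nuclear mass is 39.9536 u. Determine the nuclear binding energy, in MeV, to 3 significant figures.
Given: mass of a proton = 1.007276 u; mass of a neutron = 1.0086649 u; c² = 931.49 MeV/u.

341 MeV

The nucleus contains 19 protons and 40 − 19 = 21 neutrons.
Σm = 19·m_p + 21·m_n = 19.138244 + 21.1819629 = 40.3202069 u
Δm = 40.3202069 − 39.9536 = 0.3666069 u
Binding energy = Δm·c² = 0.3666069 × 931.49 MeV/u = 341.491 MeV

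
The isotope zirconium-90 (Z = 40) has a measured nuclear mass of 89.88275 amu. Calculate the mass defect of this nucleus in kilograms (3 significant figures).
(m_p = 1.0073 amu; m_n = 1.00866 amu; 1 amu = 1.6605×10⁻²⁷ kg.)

With 40 protons and 50 neutrons (A = 90):
Total constituent mass: 40 × 1.0073 + 50 × 1.00866 = 90.72500 amu
The mass defect is 90.72500 − 89.88275 = 0.84225 amu.
In SI units: 0.84225 amu × 1.6605×10⁻²⁷ kg/amu = 1.3986e-27 kg

1.40e-27 kg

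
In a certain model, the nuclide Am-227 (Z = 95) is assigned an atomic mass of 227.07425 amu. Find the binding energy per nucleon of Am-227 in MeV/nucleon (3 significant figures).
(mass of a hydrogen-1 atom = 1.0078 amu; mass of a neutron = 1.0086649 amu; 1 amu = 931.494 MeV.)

The nucleus contains 95 protons and 227 − 95 = 132 neutrons.
Σm = 95·m(¹H) + 132·m_n = 95.7410 + 133.1437668 = 228.8847668 amu
The mass defect is 228.8847668 − 227.07425 = 1.8105168 amu.
Converting to energy: 1.8105168 amu × 931.494 MeV/amu = 1686.49 MeV
Dividing by A = 227 gives 7.429 MeV per nucleon.

7.43 MeV/nucleon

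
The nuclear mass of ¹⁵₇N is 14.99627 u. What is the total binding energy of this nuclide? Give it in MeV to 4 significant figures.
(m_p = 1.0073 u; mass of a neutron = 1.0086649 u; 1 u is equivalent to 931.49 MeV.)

115.6 MeV

Σm = 7·m_p + 8·m_n = 7.0511 + 8.0693192 = 15.1204192 u
Δm = 15.1204192 − 14.99627 = 0.1241492 u
Converting to energy: 0.1241492 u × 931.49 MeV/u = 115.644 MeV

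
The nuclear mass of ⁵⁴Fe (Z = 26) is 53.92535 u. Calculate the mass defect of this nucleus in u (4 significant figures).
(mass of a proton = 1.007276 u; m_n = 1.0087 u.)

The nucleus contains 26 protons and 54 − 26 = 28 neutrons.
Mass of separated nucleons = 26(1.007276) + 28(1.0087) = 26.189176 + 28.2436 = 54.432776 u
Δm = 54.432776 − 53.92535 = 0.507426 u

0.5074 u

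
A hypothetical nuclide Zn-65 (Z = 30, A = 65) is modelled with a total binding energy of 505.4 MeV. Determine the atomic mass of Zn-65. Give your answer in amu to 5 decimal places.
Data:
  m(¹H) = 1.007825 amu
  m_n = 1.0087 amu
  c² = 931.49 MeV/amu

Mass defect = 505.4 MeV / (931.49 MeV/amu) = 0.5425716 amu
Constituent mass = 30(1.007825) + 35(1.0087) = 65.539250 amu
Atomic mass = 65.539250 − 0.5425716 = 64.9966784 amu ≈ 64.99668 amu (to 5 decimal places)

64.99668 amu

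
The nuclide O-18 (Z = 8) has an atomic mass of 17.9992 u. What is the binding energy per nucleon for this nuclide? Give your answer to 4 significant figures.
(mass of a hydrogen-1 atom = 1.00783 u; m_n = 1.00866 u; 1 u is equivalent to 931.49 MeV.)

7.764 MeV/nucleon

The nucleus contains 8 protons and 18 − 8 = 10 neutrons.
Mass of separated nucleons = 8(1.00783) + 10(1.00866) = 8.06264 + 10.08660 = 18.14924 u
The mass defect is 18.14924 − 17.9992 = 0.15004 u.
Converting to energy: 0.15004 u × 931.49 MeV/u = 139.7608 MeV
Dividing by A = 18 gives 7.764 MeV per nucleon.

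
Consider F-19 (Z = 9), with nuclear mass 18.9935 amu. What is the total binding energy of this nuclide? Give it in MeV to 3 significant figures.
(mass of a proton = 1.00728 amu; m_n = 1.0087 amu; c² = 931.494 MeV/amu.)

The nucleus contains 9 protons and 19 − 9 = 10 neutrons.
Total constituent mass: 9 × 1.00728 + 10 × 1.0087 = 19.15252 amu
Mass defect Δm = 19.15252 − 18.9935 = 0.15902 amu
Converting to energy: 0.15902 amu × 931.494 MeV/amu = 148.126 MeV

148 MeV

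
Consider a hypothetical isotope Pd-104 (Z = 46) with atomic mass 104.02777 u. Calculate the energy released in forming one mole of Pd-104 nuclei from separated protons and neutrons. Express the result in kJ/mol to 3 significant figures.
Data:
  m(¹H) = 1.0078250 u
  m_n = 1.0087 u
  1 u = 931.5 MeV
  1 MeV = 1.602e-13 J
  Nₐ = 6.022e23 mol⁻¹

With 46 protons and 58 neutrons (A = 104):
Total constituent mass: 46 × 1.0078250 + 58 × 1.0087 = 104.8645500 u
Δm = 104.8645500 − 104.02777 = 0.8367800 u
Converting to energy: 0.8367800 u × 931.5 MeV/u = 779.461 MeV
Per nucleus in joules: 779.461 MeV × 1.602e-13 J/MeV = 1.2487e-10 J
Per mole: 1.2487e-10 J × 6.022e23 mol⁻¹ = 7.5197e+13 J/mol

7.52e+10 kJ/mol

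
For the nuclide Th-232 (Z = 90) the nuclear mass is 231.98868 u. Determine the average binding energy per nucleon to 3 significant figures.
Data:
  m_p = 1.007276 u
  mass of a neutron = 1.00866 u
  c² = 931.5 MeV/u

Z = 90, so N = A − Z = 232 − 90 = 142.
Mass of separated nucleons = 90(1.007276) + 142(1.00866) = 90.654840 + 143.22972 = 233.884560 u
The mass defect is 233.884560 − 231.98868 = 1.895880 u.
Converting to energy: 1.895880 u × 931.5 MeV/u = 1766.01 MeV
Dividing by A = 232 gives 7.612 MeV per nucleon.

7.61 MeV/nucleon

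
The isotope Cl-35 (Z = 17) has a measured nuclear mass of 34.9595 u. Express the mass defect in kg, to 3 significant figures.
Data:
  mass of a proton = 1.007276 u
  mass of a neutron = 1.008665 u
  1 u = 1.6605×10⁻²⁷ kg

5.32e-28 kg

Total constituent mass: 17 × 1.007276 + 18 × 1.008665 = 35.279662 u
Mass defect Δm = 35.279662 − 34.9595 = 0.320162 u
In SI units: 0.320162 u × 1.6605×10⁻²⁷ kg/u = 5.3163e-28 kg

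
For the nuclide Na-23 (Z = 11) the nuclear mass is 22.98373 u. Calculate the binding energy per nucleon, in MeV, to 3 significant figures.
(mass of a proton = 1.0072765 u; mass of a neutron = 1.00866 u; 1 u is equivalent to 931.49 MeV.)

8.11 MeV/nucleon

The nucleus contains 11 protons and 23 − 11 = 12 neutrons.
Mass of separated nucleons = 11(1.0072765) + 12(1.00866) = 11.0800415 + 12.10392 = 23.1839615 u
Δm = 23.1839615 − 22.98373 = 0.2002315 u
Binding energy = Δm·c² = 0.2002315 × 931.49 MeV/u = 186.514 MeV
Per nucleon: 186.514 / 23 = 8.109 MeV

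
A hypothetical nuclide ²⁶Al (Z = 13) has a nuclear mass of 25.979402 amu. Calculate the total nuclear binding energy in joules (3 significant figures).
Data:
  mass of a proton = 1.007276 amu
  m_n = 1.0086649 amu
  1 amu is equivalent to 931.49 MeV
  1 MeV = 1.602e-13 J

With 13 protons and 13 neutrons (A = 26):
Mass of separated nucleons = 13(1.007276) + 13(1.0086649) = 13.094588 + 13.1126437 = 26.2072317 amu
Mass defect Δm = 26.2072317 − 25.979402 = 0.2278297 amu
Binding energy = Δm·c² = 0.2278297 × 931.49 MeV/amu = 212.221 MeV
In joules: 212.221 MeV × 1.602e-13 J/MeV = 3.3998e-11 J

3.40e-11 J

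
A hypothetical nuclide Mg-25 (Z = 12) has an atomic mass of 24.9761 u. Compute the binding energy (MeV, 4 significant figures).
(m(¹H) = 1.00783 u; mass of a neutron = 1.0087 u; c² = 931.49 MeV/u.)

215.1 MeV

The nucleus contains 12 protons and 25 − 12 = 13 neutrons.
Total constituent mass: 12 × 1.00783 + 13 × 1.0087 = 25.20706 u
Mass defect Δm = 25.20706 − 24.9761 = 0.23096 u
E_B = 0.23096 × 931.49 = 215.137 MeV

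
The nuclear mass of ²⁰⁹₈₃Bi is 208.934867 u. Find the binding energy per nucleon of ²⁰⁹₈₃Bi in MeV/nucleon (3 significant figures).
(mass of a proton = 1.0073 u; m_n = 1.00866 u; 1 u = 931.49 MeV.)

Σm = 83·m_p + 126·m_n = 83.6059 + 127.09116 = 210.69706 u
The mass defect is 210.69706 − 208.934867 = 1.762193 u.
E_B = 1.762193 × 931.49 = 1641.47 MeV
Per nucleon: 1641.47 / 209 = 7.854 MeV

7.85 MeV/nucleon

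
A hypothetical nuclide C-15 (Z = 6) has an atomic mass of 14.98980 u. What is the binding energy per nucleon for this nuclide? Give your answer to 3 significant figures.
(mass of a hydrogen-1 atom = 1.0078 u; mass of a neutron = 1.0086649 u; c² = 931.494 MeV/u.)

8.38 MeV/nucleon

Z = 6, so N = A − Z = 15 − 6 = 9.
Total constituent mass: 6 × 1.0078 + 9 × 1.0086649 = 15.1247841 u
The mass defect is 15.1247841 − 14.98980 = 0.1349841 u.
E_B = 0.1349841 × 931.494 = 125.737 MeV
Dividing by A = 15 gives 8.382 MeV per nucleon.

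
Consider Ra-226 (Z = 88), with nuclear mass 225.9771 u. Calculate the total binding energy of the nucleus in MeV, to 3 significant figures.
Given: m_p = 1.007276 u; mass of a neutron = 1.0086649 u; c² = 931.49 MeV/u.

1730 MeV

Σm = 88·m_p + 138·m_n = 88.640288 + 139.1957562 = 227.8360442 u
The mass defect is 227.8360442 − 225.9771 = 1.8589442 u.
E_B = 1.8589442 × 931.49 = 1731.59 MeV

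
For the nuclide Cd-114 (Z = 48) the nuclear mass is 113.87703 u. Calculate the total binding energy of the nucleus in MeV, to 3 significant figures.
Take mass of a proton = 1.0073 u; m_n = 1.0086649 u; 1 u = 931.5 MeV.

974 MeV

The nucleus contains 48 protons and 114 − 48 = 66 neutrons.
Mass of separated nucleons = 48(1.0073) + 66(1.0086649) = 48.3504 + 66.5718834 = 114.9222834 u
Δm = 114.9222834 − 113.87703 = 1.0452534 u
E_B = 1.0452534 × 931.5 = 973.654 MeV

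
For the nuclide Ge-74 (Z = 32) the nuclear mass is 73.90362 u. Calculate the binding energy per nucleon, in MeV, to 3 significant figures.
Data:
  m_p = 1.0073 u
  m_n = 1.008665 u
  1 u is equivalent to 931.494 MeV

With 32 protons and 42 neutrons (A = 74):
Mass of separated nucleons = 32(1.0073) + 42(1.008665) = 32.2336 + 42.363930 = 74.597530 u
The mass defect is 74.597530 − 73.90362 = 0.693910 u.
Converting to energy: 0.693910 u × 931.494 MeV/u = 646.373 MeV
Per nucleon: 646.373 / 74 = 8.7348 MeV

8.73 MeV/nucleon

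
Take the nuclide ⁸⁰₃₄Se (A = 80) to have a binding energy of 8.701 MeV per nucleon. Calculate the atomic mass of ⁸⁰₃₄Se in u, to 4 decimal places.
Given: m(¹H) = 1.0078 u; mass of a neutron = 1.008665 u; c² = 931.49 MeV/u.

79.9165 u

Total binding energy = 80 × 8.701 = 696.080 MeV
Mass defect = 696.080 MeV / (931.49 MeV/u) = 0.747276 u
Constituent mass = 34(1.0078) + 46(1.008665) = 80.663790 u
Atomic mass = 80.663790 − 0.747276 = 79.916514 u ≈ 79.9165 u (to 4 decimal places)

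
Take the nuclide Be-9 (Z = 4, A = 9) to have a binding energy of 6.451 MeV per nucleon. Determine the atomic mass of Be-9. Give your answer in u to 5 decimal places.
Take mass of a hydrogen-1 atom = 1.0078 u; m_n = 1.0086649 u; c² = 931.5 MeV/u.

Total binding energy = 9 × 6.451 = 58.059 MeV
Mass defect = 58.059 MeV / (931.5 MeV/u) = 0.0623285 u
Constituent mass = 4(1.0078) + 5(1.0086649) = 9.0745245 u
Atomic mass = 9.0745245 − 0.0623285 = 9.0121960 u ≈ 9.01220 u (to 5 decimal places)

9.01220 u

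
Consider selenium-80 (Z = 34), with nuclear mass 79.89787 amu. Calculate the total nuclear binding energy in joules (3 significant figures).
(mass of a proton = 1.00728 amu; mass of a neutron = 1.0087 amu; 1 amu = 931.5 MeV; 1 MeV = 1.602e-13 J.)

The nucleus contains 34 protons and 80 − 34 = 46 neutrons.
Mass of separated nucleons = 34(1.00728) + 46(1.0087) = 34.24752 + 46.4002 = 80.64772 amu
The mass defect is 80.64772 − 79.89787 = 0.74985 amu.
Binding energy = Δm·c² = 0.74985 × 931.5 MeV/amu = 698.485 MeV
In joules: 698.485 MeV × 1.602e-13 J/MeV = 1.1190e-10 J

1.12e-10 J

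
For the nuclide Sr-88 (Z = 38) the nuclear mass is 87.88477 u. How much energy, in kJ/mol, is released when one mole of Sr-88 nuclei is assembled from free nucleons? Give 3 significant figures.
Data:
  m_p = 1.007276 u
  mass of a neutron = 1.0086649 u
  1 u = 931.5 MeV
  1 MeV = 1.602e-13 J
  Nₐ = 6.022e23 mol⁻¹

With 38 protons and 50 neutrons (A = 88):
Mass of separated nucleons = 38(1.007276) + 50(1.0086649) = 38.276488 + 50.4332450 = 88.7097330 u
The mass defect is 88.7097330 − 87.88477 = 0.8249630 u.
Binding energy = Δm·c² = 0.8249630 × 931.5 MeV/u = 768.453 MeV
Per nucleus in joules: 768.453 MeV × 1.602e-13 J/MeV = 1.2311e-10 J
Per mole: 1.2311e-10 J × 6.022e23 mol⁻¹ = 7.4137e+13 J/mol

7.41e+10 kJ/mol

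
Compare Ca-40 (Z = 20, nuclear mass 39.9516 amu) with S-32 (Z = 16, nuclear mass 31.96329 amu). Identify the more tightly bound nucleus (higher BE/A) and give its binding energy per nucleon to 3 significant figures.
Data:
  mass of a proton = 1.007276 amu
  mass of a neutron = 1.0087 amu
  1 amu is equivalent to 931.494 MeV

Ca-40; 8.57 MeV/nucleon

Ca-40: Σm = 20(1.007276) + 20(1.0087) = 40.319520 amu; Δm = 0.367920 amu; E_B = 342.72 MeV; E_B/A = 8.568 MeV
S-32: Σm = 16(1.007276) + 16(1.0087) = 32.255616 amu; Δm = 0.292326 amu; E_B = 272.30 MeV; E_B/A = 8.509 MeV
Ca-40 has the higher binding energy per nucleon, so it is the more tightly bound nucleus.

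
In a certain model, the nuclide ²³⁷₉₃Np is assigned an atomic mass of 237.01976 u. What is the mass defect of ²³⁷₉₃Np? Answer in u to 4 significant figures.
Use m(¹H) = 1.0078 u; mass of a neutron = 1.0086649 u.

Mass of separated nucleons = 93(1.0078) + 144(1.0086649) = 93.7254 + 145.2477456 = 238.9731456 u
Mass defect Δm = 238.9731456 − 237.01976 = 1.9533856 u

1.953 u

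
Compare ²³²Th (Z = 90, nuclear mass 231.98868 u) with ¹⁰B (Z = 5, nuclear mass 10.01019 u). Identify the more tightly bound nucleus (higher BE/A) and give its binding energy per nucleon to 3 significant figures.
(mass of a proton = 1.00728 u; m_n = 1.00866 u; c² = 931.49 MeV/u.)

²³²Th: Σm = 90(1.00728) + 142(1.00866) = 233.88492 u; Δm = 1.89624 u; E_B = 1766.3 MeV; E_B/A = 7.613 MeV
¹⁰B: Σm = 5(1.00728) + 5(1.00866) = 10.07970 u; Δm = 0.06951 u; E_B = 64.748 MeV; E_B/A = 6.4748 MeV
²³²Th has the higher binding energy per nucleon, so it is the more tightly bound nucleus.

²³²Th; 7.61 MeV/nucleon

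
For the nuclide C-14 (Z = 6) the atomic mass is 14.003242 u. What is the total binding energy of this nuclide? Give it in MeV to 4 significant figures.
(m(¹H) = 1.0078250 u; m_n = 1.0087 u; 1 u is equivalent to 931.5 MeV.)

105.5 MeV

The nucleus contains 6 protons and 14 − 6 = 8 neutrons.
Total constituent mass: 6 × 1.0078250 + 8 × 1.0087 = 14.1165500 u
Δm = 14.1165500 − 14.003242 = 0.1133080 u
Converting to energy: 0.1133080 u × 931.5 MeV/u = 105.546 MeV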